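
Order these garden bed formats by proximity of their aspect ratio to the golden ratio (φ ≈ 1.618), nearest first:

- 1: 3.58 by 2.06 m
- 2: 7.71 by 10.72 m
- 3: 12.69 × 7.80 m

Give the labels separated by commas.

Ratios: 1 = 3.58 / 2.06 ≈ 1.738; 2 = 10.72 / 7.71 ≈ 1.390; 3 = 12.69 / 7.80 ≈ 1.627.
|Δ from 1.618|: 1 0.120; 2 0.228; 3 0.009.

3, 1, 2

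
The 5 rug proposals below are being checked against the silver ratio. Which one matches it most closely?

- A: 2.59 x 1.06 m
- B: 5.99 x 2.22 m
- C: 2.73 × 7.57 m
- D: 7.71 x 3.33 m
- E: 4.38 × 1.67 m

A

Ratios (long/short): A ≈ 2.443; B ≈ 2.698; C ≈ 2.773; D ≈ 2.315; E ≈ 2.623.
silver ratio ≈ 2.414; option A is nearest (Δ 0.029).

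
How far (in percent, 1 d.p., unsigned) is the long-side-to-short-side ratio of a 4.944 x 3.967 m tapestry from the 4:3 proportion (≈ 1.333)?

6.5%

Ratio = 4.944 / 3.967 ≈ 1.2463.
Ideal 4:3 ≈ 1.3333. |1.2463 − 1.3333| / 1.3333 ≈ 6.53% → 6.5%.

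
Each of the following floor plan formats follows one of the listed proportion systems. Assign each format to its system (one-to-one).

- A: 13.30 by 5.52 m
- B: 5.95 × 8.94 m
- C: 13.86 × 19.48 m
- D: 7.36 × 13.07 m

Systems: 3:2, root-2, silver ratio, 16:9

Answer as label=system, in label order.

A=silver ratio, B=3:2, C=root-2, D=16:9

A = 13.30/5.52 ≈ 2.409 → silver ratio (2.414)
B = 8.94/5.95 ≈ 1.503 → 3:2 (1.500)
C = 19.48/13.86 ≈ 1.405 → root-2 (1.414)
D = 13.07/7.36 ≈ 1.776 → 16:9 (1.778)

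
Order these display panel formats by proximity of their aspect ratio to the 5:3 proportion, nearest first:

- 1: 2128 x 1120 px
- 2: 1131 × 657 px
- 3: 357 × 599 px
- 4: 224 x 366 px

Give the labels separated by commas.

3, 4, 2, 1

1: 2128/1120 ≈ 1.900 → |1.900 − 1.667| = 0.233
2: 1131/657 ≈ 1.721 → |1.721 − 1.667| = 0.054
3: 599/357 ≈ 1.678 → |1.678 − 1.667| = 0.011
4: 366/224 ≈ 1.634 → |1.634 − 1.667| = 0.033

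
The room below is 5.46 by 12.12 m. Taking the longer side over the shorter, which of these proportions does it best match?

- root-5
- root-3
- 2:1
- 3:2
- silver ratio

root-5

12.12/5.46 ≈ 2.220. Nearest candidates are root-5 (2.236, off by 0.016) and silver ratio (2.414, off by 0.194).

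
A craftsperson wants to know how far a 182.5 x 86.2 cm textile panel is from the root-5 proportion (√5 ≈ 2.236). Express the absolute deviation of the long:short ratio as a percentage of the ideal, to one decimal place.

5.3%

Ratio = 182.5 / 86.2 ≈ 2.1172.
Ideal root-5 ≈ 2.2361. |2.1172 − 2.2361| / 2.2361 ≈ 5.32% → 5.3%.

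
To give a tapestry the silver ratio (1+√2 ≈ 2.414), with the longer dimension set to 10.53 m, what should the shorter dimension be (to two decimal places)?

silver ratio ≈ 2.41421.
Shorter side = 10.53 ÷ 2.41421 ≈ 4.3617 → 4.36 m.

4.36 m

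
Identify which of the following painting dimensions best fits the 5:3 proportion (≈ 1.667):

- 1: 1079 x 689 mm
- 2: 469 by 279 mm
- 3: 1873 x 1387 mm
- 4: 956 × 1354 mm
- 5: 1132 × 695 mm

Ratios (long/short): 1 ≈ 1.566; 2 ≈ 1.681; 3 ≈ 1.350; 4 ≈ 1.416; 5 ≈ 1.629.
5:3 ≈ 1.667; option 2 is nearest (Δ 0.014).

2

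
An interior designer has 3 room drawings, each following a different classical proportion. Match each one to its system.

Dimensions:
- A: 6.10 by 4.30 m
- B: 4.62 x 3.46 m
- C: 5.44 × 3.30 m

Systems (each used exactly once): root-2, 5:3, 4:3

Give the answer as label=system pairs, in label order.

Ratios: A ≈ 1.419; B ≈ 1.335; C ≈ 1.648.
Targets: root-2 ≈ 1.414; 5:3 ≈ 1.667; 4:3 ≈ 1.333.

A=root-2, B=4:3, C=5:3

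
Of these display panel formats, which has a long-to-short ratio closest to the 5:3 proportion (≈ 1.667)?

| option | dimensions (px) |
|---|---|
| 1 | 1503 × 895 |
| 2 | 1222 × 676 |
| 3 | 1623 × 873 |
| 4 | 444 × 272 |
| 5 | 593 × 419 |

Ratios (long/short): 1 ≈ 1.679; 2 ≈ 1.808; 3 ≈ 1.859; 4 ≈ 1.632; 5 ≈ 1.415.
5:3 ≈ 1.667; option 1 is nearest (Δ 0.012).

1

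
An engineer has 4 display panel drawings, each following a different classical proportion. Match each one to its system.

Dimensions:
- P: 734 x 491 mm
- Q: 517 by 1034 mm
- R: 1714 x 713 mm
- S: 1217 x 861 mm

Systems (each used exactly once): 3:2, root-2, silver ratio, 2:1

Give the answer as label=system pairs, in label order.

P=3:2, Q=2:1, R=silver ratio, S=root-2

Ratios: P ≈ 1.495; Q ≈ 2.000; R ≈ 2.404; S ≈ 1.413.
Targets: 3:2 ≈ 1.500; root-2 ≈ 1.414; silver ratio ≈ 2.414; 2:1 ≈ 2.000.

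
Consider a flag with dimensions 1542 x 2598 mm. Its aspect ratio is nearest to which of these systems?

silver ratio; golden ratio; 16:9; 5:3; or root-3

5:3

2598/1542 ≈ 1.685. Nearest candidates are 5:3 (1.667, off by 0.018) and root-3 (1.732, off by 0.047).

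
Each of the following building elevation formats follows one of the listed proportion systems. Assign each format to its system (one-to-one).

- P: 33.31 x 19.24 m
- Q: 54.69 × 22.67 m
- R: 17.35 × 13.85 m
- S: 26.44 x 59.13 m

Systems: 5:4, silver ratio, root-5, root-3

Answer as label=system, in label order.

P=root-3, Q=silver ratio, R=5:4, S=root-5

P = 33.31/19.24 ≈ 1.731 → root-3 (1.732)
Q = 54.69/22.67 ≈ 2.412 → silver ratio (2.414)
R = 17.35/13.85 ≈ 1.253 → 5:4 (1.250)
S = 59.13/26.44 ≈ 2.236 → root-5 (2.236)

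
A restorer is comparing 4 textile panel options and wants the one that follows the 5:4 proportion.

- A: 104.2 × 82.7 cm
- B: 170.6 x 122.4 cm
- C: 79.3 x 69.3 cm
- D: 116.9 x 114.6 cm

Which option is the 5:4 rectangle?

A

Target 5:4 ≈ 1.250.
A: 1.260 (Δ0.010)  B: 1.394 (Δ0.144)  C: 1.144 (Δ0.106)  D: 1.020 (Δ0.230)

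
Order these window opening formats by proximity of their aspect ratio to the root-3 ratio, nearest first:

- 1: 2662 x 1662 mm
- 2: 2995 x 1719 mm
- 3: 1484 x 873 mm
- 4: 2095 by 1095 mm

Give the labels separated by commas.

Ratios: 1 = 2662 / 1662 ≈ 1.602; 2 = 2995 / 1719 ≈ 1.742; 3 = 1484 / 873 ≈ 1.700; 4 = 2095 / 1095 ≈ 1.913.
|Δ from 1.732|: 1 0.130; 2 0.010; 3 0.032; 4 0.181.

2, 3, 1, 4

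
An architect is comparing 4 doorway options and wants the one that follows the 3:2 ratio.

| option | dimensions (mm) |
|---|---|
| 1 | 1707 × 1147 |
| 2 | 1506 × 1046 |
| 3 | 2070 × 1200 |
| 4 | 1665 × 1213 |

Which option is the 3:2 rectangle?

1

Target 3:2 ≈ 1.500.
1: 1.488 (Δ0.012)  2: 1.440 (Δ0.060)  3: 1.725 (Δ0.225)  4: 1.373 (Δ0.127)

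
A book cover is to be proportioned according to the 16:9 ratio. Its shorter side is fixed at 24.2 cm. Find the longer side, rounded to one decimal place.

16:9 ≈ 1.77778.
Longer side = 24.2 × 1.77778 ≈ 43.022 → 43.0 cm.

43.0 cm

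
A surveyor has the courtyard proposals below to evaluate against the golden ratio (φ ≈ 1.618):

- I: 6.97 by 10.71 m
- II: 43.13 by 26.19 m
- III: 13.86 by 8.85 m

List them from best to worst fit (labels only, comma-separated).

II, III, I

Ratios: I = 10.71 / 6.97 ≈ 1.537; II = 43.13 / 26.19 ≈ 1.647; III = 13.86 / 8.85 ≈ 1.566.
|Δ from 1.618|: I 0.081; II 0.029; III 0.052.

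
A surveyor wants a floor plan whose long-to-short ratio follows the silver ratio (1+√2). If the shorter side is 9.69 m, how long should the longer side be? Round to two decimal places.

23.39 m

silver ratio ≈ 2.41421.
Longer side = 9.69 × 2.41421 ≈ 23.3937 → 23.39 m.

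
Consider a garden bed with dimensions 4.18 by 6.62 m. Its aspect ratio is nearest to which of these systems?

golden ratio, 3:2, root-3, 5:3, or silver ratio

6.62/4.18 ≈ 1.584. Nearest candidates are golden ratio (1.618, off by 0.034) and 5:3 (1.667, off by 0.083).

golden ratio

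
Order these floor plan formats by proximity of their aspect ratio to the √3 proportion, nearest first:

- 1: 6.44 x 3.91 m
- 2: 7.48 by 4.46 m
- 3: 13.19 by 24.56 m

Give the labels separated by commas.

Ratios: 1 = 6.44 / 3.91 ≈ 1.647; 2 = 7.48 / 4.46 ≈ 1.677; 3 = 24.56 / 13.19 ≈ 1.862.
|Δ from 1.732|: 1 0.085; 2 0.055; 3 0.130.

2, 1, 3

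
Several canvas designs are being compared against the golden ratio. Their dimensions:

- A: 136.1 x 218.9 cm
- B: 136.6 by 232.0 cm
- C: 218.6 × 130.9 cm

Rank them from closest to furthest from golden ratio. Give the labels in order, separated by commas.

A, C, B

Ratios: A = 218.9 / 136.1 ≈ 1.608; B = 232.0 / 136.6 ≈ 1.698; C = 218.6 / 130.9 ≈ 1.670.
|Δ from 1.618|: A 0.010; B 0.080; C 0.052.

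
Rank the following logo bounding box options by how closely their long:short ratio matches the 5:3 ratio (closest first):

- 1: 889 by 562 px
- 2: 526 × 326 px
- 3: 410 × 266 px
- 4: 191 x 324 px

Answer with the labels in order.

4, 2, 1, 3

Ratios: 1 = 889 / 562 ≈ 1.582; 2 = 526 / 326 ≈ 1.613; 3 = 410 / 266 ≈ 1.541; 4 = 324 / 191 ≈ 1.696.
|Δ from 1.667|: 1 0.085; 2 0.054; 3 0.126; 4 0.029.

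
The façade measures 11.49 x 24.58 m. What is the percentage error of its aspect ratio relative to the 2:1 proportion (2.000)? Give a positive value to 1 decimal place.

7.0%

Ratio = 24.58 / 11.49 ≈ 2.1393.
Ideal 2:1 = 2.0000. |2.1393 − 2.0000| / 2.0000 ≈ 6.96% → 7.0%.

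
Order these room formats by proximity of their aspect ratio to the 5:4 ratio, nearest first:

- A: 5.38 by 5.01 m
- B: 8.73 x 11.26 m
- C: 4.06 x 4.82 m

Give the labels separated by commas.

B, C, A

A: 5.38/5.01 ≈ 1.074 → |1.074 − 1.250| = 0.176
B: 11.26/8.73 ≈ 1.290 → |1.290 − 1.250| = 0.040
C: 4.82/4.06 ≈ 1.187 → |1.187 − 1.250| = 0.063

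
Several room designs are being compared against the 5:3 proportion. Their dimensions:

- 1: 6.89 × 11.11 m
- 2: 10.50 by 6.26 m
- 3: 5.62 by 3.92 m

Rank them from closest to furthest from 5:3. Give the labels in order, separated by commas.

Ratios: 1 = 11.11 / 6.89 ≈ 1.612; 2 = 10.50 / 6.26 ≈ 1.677; 3 = 5.62 / 3.92 ≈ 1.434.
|Δ from 1.667|: 1 0.055; 2 0.010; 3 0.233.

2, 1, 3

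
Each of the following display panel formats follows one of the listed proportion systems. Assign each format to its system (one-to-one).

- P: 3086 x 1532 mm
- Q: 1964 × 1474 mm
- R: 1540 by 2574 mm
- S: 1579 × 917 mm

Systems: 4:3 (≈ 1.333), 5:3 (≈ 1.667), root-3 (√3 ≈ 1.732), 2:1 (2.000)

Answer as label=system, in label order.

P = 3086/1532 ≈ 2.014 → 2:1 (2.000)
Q = 1964/1474 ≈ 1.332 → 4:3 (1.333)
R = 2574/1540 ≈ 1.671 → 5:3 (1.667)
S = 1579/917 ≈ 1.722 → root-3 (1.732)

P=2:1, Q=4:3, R=5:3, S=root-3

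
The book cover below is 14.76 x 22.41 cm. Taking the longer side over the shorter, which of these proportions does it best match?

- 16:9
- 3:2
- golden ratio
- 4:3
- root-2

Ratio = 22.41 / 14.76 ≈ 1.518.
Distances: 16:9 1.778 (Δ 0.260); 3:2 1.500 (Δ 0.018); golden ratio 1.618 (Δ 0.100); 4:3 1.333 (Δ 0.185); root-2 1.414 (Δ 0.104).

3:2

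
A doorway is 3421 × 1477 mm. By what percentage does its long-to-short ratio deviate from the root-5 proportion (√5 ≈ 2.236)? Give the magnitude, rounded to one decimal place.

3.6%

Ratio = 3421 / 1477 ≈ 2.3162.
Ideal root-5 ≈ 2.2361. |2.3162 − 2.2361| / 2.2361 ≈ 3.58% → 3.6%.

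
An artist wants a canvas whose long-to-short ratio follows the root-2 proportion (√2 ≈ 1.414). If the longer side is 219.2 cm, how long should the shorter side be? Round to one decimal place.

root-2 ≈ 1.41421.
Shorter side = 219.2 ÷ 1.41421 ≈ 154.998 → 155.0 cm.

155.0 cm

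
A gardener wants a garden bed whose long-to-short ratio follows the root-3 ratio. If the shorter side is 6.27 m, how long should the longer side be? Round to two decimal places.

10.86 m

root-3 ≈ 1.73205.
Longer side = 6.27 × 1.73205 ≈ 10.8600 → 10.86 m.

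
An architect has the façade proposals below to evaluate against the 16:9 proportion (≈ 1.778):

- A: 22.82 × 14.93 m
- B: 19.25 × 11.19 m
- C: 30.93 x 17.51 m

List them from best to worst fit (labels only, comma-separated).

A: 22.82/14.93 ≈ 1.528 → |1.528 − 1.778| = 0.250
B: 19.25/11.19 ≈ 1.720 → |1.720 − 1.778| = 0.058
C: 30.93/17.51 ≈ 1.766 → |1.766 − 1.778| = 0.012

C, B, A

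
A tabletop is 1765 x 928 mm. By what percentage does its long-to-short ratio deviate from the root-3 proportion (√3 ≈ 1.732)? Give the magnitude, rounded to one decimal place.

Ratio = 1765 / 928 ≈ 1.9019.
Ideal root-3 ≈ 1.7321. |1.9019 − 1.7321| / 1.7321 ≈ 9.80% → 9.8%.

9.8%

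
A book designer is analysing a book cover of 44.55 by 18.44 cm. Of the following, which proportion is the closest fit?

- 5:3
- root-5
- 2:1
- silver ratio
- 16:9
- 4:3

Ratio = 44.55 / 18.44 ≈ 2.416.
Distances: 5:3 1.667 (Δ 0.749); root-5 2.236 (Δ 0.180); 2:1 2.000 (Δ 0.416); silver ratio 2.414 (Δ 0.002); 16:9 1.778 (Δ 0.638); 4:3 1.333 (Δ 1.083).

silver ratio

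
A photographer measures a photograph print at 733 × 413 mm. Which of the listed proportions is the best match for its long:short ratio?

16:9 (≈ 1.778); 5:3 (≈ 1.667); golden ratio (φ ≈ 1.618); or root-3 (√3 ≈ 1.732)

Ratio = 733 / 413 ≈ 1.775.
Distances: 16:9 1.778 (Δ 0.003); 5:3 1.667 (Δ 0.108); golden ratio 1.618 (Δ 0.157); root-3 1.732 (Δ 0.043).

16:9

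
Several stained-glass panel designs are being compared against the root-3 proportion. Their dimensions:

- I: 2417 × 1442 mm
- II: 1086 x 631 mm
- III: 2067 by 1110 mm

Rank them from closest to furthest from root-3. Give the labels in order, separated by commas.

Ratios: I = 2417 / 1442 ≈ 1.676; II = 1086 / 631 ≈ 1.721; III = 2067 / 1110 ≈ 1.862.
|Δ from 1.732|: I 0.056; II 0.011; III 0.130.

II, I, III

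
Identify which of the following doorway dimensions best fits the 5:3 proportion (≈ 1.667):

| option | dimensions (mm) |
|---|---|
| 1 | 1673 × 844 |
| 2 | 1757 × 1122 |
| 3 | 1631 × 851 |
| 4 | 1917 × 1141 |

Ratios (long/short): 1 ≈ 1.982; 2 ≈ 1.566; 3 ≈ 1.917; 4 ≈ 1.680.
5:3 ≈ 1.667; option 4 is nearest (Δ 0.013).

4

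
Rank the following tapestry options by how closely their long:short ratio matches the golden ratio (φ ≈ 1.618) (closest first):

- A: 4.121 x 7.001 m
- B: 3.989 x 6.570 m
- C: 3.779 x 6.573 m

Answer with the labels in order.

A: 7.001/4.121 ≈ 1.699 → |1.699 − 1.618| = 0.081
B: 6.570/3.989 ≈ 1.647 → |1.647 − 1.618| = 0.029
C: 6.573/3.779 ≈ 1.739 → |1.739 − 1.618| = 0.121

B, A, C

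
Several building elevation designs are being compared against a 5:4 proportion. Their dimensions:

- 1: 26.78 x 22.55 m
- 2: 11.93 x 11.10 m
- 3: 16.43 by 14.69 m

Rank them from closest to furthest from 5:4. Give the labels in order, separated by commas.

1, 3, 2

Ratios: 1 = 26.78 / 22.55 ≈ 1.188; 2 = 11.93 / 11.10 ≈ 1.075; 3 = 16.43 / 14.69 ≈ 1.118.
|Δ from 1.250|: 1 0.062; 2 0.175; 3 0.132.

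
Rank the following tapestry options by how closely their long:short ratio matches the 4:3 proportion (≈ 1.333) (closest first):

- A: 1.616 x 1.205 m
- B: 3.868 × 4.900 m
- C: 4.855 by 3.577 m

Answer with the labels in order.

A, C, B

Ratios: A = 1.616 / 1.205 ≈ 1.341; B = 4.900 / 3.868 ≈ 1.267; C = 4.855 / 3.577 ≈ 1.357.
|Δ from 1.333|: A 0.008; B 0.066; C 0.024.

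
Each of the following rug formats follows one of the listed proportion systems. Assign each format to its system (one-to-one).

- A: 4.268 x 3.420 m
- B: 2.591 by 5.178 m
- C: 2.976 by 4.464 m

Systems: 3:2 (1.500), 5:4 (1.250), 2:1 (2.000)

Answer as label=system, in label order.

A=5:4, B=2:1, C=3:2

A = 4.268/3.420 ≈ 1.248 → 5:4 (1.250)
B = 5.178/2.591 ≈ 1.998 → 2:1 (2.000)
C = 4.464/2.976 ≈ 1.500 → 3:2 (1.500)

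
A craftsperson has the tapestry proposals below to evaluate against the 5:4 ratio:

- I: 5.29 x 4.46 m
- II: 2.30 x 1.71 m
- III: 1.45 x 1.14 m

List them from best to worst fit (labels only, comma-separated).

III, I, II

Ratios: I = 5.29 / 4.46 ≈ 1.186; II = 2.30 / 1.71 ≈ 1.345; III = 1.45 / 1.14 ≈ 1.272.
|Δ from 1.250|: I 0.064; II 0.095; III 0.022.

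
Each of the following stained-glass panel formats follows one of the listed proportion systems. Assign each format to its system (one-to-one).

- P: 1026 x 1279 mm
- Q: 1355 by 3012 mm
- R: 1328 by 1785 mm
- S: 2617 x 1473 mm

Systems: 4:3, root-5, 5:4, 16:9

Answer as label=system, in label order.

P=5:4, Q=root-5, R=4:3, S=16:9

Ratios: P ≈ 1.247; Q ≈ 2.223; R ≈ 1.344; S ≈ 1.777.
Targets: 4:3 ≈ 1.333; root-5 ≈ 2.236; 5:4 ≈ 1.250; 16:9 ≈ 1.778.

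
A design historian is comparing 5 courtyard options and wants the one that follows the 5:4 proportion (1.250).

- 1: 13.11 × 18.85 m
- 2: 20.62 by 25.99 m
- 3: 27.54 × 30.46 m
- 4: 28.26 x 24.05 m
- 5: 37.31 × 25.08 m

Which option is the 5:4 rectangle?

Target 5:4 ≈ 1.250.
1: 1.438 (Δ0.188)  2: 1.260 (Δ0.010)  3: 1.106 (Δ0.144)  4: 1.175 (Δ0.075)  5: 1.488 (Δ0.238)

2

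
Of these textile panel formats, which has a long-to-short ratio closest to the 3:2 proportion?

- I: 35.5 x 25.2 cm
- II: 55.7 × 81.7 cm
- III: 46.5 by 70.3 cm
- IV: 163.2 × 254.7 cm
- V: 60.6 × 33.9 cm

Ratios (long/short): I ≈ 1.409; II ≈ 1.467; III ≈ 1.512; IV ≈ 1.561; V ≈ 1.788.
3:2 ≈ 1.500; option III is nearest (Δ 0.012).

III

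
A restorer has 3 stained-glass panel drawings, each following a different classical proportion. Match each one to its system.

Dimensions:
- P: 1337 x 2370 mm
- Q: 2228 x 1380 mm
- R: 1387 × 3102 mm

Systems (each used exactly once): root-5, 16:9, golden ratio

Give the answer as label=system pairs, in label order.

Ratios: P ≈ 1.773; Q ≈ 1.614; R ≈ 2.236.
Targets: root-5 ≈ 2.236; 16:9 ≈ 1.778; golden ratio ≈ 1.618.

P=16:9, Q=golden ratio, R=root-5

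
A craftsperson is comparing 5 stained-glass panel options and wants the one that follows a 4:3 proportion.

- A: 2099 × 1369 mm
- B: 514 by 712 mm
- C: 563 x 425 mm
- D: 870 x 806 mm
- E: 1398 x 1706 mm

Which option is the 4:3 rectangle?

Ratios (long/short): A ≈ 1.533; B ≈ 1.385; C ≈ 1.325; D ≈ 1.079; E ≈ 1.220.
4:3 ≈ 1.333; option C is nearest (Δ 0.008).

C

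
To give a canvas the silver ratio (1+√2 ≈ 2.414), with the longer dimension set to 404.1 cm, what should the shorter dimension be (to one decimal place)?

167.4 cm

silver ratio ≈ 2.41421.
Shorter side = 404.1 ÷ 2.41421 ≈ 167.384 → 167.4 cm.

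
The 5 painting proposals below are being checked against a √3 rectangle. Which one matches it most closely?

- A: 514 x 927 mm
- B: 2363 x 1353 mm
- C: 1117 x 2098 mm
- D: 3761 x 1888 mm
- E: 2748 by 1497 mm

Target root-3 ≈ 1.732.
A: 1.804 (Δ0.072)  B: 1.746 (Δ0.014)  C: 1.878 (Δ0.146)  D: 1.992 (Δ0.260)  E: 1.836 (Δ0.104)

B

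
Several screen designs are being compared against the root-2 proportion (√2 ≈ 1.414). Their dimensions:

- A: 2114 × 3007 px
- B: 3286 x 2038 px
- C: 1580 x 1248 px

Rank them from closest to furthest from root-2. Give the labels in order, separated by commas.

Ratios: A = 3007 / 2114 ≈ 1.422; B = 3286 / 2038 ≈ 1.612; C = 1580 / 1248 ≈ 1.266.
|Δ from 1.414|: A 0.008; B 0.198; C 0.148.

A, C, B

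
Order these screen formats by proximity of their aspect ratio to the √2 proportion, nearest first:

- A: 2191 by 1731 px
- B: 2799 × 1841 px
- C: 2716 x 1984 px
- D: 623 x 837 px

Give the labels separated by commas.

C, D, B, A

Ratios: A = 2191 / 1731 ≈ 1.266; B = 2799 / 1841 ≈ 1.520; C = 2716 / 1984 ≈ 1.369; D = 837 / 623 ≈ 1.343.
|Δ from 1.414|: A 0.148; B 0.106; C 0.045; D 0.071.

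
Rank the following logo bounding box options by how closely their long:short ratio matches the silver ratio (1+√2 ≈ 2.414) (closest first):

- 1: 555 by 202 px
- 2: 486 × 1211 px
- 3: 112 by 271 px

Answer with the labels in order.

1: 555/202 ≈ 2.748 → |2.748 − 2.414| = 0.334
2: 1211/486 ≈ 2.492 → |2.492 − 2.414| = 0.078
3: 271/112 ≈ 2.420 → |2.420 − 2.414| = 0.006

3, 2, 1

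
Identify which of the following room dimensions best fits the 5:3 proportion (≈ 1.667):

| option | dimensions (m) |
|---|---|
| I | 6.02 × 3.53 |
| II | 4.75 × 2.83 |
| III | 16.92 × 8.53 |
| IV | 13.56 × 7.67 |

II

Target 5:3 ≈ 1.667.
I: 1.705 (Δ0.038)  II: 1.678 (Δ0.011)  III: 1.984 (Δ0.317)  IV: 1.768 (Δ0.101)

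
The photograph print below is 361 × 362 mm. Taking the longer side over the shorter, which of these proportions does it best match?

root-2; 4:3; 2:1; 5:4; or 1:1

Ratio = 362 / 361 ≈ 1.003.
Distances: root-2 1.414 (Δ 0.411); 4:3 1.333 (Δ 0.330); 2:1 2.000 (Δ 0.997); 5:4 1.250 (Δ 0.247); 1:1 1.000 (Δ 0.003).

1:1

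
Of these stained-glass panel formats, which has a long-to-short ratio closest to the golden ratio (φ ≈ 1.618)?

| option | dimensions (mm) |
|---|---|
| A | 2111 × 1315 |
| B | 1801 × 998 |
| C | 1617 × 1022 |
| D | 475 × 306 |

Target golden ratio ≈ 1.618.
A: 1.605 (Δ0.013)  B: 1.805 (Δ0.187)  C: 1.582 (Δ0.036)  D: 1.552 (Δ0.066)

A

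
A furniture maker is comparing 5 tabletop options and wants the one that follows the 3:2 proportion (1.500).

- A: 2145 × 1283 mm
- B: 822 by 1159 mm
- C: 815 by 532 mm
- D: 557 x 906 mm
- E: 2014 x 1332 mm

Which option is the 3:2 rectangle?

Ratios (long/short): A ≈ 1.672; B ≈ 1.410; C ≈ 1.532; D ≈ 1.627; E ≈ 1.512.
3:2 ≈ 1.500; option E is nearest (Δ 0.012).

E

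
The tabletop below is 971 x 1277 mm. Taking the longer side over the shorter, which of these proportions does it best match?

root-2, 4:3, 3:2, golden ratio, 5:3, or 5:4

4:3

1277/971 ≈ 1.315. Nearest candidates are 4:3 (1.333, off by 0.018) and 5:4 (1.250, off by 0.065).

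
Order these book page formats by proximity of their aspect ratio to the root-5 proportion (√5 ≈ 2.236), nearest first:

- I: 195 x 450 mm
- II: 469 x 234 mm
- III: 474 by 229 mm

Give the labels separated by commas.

I: 450/195 ≈ 2.308 → |2.308 − 2.236| = 0.072
II: 469/234 ≈ 2.004 → |2.004 − 2.236| = 0.232
III: 474/229 ≈ 2.070 → |2.070 − 2.236| = 0.166

I, III, II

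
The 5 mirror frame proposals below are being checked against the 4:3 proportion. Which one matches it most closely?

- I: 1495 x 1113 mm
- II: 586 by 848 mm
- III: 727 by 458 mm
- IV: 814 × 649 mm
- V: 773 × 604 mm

I

Target 4:3 ≈ 1.333.
I: 1.343 (Δ0.010)  II: 1.447 (Δ0.114)  III: 1.587 (Δ0.254)  IV: 1.254 (Δ0.079)  V: 1.280 (Δ0.053)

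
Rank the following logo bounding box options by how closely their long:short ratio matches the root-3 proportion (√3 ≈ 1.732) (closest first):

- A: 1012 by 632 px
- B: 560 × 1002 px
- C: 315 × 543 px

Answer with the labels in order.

C, B, A

A: 1012/632 ≈ 1.601 → |1.601 − 1.732| = 0.131
B: 1002/560 ≈ 1.789 → |1.789 − 1.732| = 0.057
C: 543/315 ≈ 1.724 → |1.724 − 1.732| = 0.008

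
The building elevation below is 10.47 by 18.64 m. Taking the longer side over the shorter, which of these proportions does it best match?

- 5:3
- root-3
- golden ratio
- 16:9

18.64/10.47 ≈ 1.780. Nearest candidates are 16:9 (1.778, off by 0.002) and root-3 (1.732, off by 0.048).

16:9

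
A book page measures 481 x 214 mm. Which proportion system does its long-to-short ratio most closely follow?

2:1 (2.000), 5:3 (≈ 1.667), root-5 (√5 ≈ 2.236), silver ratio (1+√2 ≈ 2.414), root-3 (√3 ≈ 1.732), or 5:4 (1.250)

root-5

Ratio = 481 / 214 ≈ 2.248.
Distances: 2:1 2.000 (Δ 0.248); 5:3 1.667 (Δ 0.581); root-5 2.236 (Δ 0.012); silver ratio 2.414 (Δ 0.166); root-3 1.732 (Δ 0.516); 5:4 1.250 (Δ 0.998).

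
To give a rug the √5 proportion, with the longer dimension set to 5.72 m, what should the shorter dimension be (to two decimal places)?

root-5 ≈ 2.23607.
Shorter side = 5.72 ÷ 2.23607 ≈ 2.5581 → 2.56 m.

2.56 m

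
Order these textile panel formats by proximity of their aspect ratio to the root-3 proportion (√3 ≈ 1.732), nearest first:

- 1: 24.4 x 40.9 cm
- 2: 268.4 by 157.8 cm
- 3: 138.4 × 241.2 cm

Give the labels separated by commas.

1: 40.9/24.4 ≈ 1.676 → |1.676 − 1.732| = 0.056
2: 268.4/157.8 ≈ 1.701 → |1.701 − 1.732| = 0.031
3: 241.2/138.4 ≈ 1.743 → |1.743 − 1.732| = 0.011

3, 2, 1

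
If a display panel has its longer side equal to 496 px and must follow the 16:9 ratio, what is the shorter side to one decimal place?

16:9 ≈ 1.77778.
Shorter side = 496 ÷ 1.77778 ≈ 279.000 → 279.0 px.

279.0 px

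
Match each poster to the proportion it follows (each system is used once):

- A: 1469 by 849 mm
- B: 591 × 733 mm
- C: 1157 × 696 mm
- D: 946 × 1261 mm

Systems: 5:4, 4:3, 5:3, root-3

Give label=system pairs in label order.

A = 1469/849 ≈ 1.730 → root-3 (1.732)
B = 733/591 ≈ 1.240 → 5:4 (1.250)
C = 1157/696 ≈ 1.662 → 5:3 (1.667)
D = 1261/946 ≈ 1.333 → 4:3 (1.333)

A=root-3, B=5:4, C=5:3, D=4:3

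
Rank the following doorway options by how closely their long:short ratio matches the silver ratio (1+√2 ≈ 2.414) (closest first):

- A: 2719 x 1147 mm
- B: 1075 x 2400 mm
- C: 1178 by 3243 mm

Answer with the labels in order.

A, B, C

A: 2719/1147 ≈ 2.371 → |2.371 − 2.414| = 0.043
B: 2400/1075 ≈ 2.233 → |2.233 − 2.414| = 0.181
C: 3243/1178 ≈ 2.753 → |2.753 − 2.414| = 0.339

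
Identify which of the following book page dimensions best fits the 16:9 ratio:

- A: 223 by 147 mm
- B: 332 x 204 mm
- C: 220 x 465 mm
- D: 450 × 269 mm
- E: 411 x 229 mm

Ratios (long/short): A ≈ 1.517; B ≈ 1.627; C ≈ 2.114; D ≈ 1.673; E ≈ 1.795.
16:9 ≈ 1.778; option E is nearest (Δ 0.017).

E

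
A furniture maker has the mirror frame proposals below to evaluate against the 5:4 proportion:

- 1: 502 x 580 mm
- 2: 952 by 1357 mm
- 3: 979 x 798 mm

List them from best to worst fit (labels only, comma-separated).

3, 1, 2

1: 580/502 ≈ 1.155 → |1.155 − 1.250| = 0.095
2: 1357/952 ≈ 1.425 → |1.425 − 1.250| = 0.175
3: 979/798 ≈ 1.227 → |1.227 − 1.250| = 0.023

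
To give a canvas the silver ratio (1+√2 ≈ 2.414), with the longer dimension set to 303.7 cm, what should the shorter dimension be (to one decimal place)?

125.8 cm

silver ratio ≈ 2.41421.
Shorter side = 303.7 ÷ 2.41421 ≈ 125.797 → 125.8 cm.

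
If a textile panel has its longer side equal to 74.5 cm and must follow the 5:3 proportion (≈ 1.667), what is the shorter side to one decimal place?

44.7 cm

5:3 ≈ 1.66667.
Shorter side = 74.5 ÷ 1.66667 ≈ 44.700 → 44.7 cm.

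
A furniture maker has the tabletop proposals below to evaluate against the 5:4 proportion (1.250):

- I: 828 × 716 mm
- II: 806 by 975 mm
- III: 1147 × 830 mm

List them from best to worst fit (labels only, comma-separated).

II, I, III

I: 828/716 ≈ 1.156 → |1.156 − 1.250| = 0.094
II: 975/806 ≈ 1.210 → |1.210 − 1.250| = 0.040
III: 1147/830 ≈ 1.382 → |1.382 − 1.250| = 0.132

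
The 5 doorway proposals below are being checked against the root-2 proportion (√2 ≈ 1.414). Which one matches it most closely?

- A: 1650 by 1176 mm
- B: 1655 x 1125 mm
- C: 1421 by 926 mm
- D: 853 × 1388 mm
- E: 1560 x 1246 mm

Target root-2 ≈ 1.414.
A: 1.403 (Δ0.011)  B: 1.471 (Δ0.057)  C: 1.535 (Δ0.121)  D: 1.627 (Δ0.213)  E: 1.252 (Δ0.162)

A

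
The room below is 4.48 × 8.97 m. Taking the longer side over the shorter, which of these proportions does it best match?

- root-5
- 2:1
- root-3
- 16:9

2:1

Ratio = 8.97 / 4.48 ≈ 2.002.
Distances: root-5 2.236 (Δ 0.234); 2:1 2.000 (Δ 0.002); root-3 1.732 (Δ 0.270); 16:9 1.778 (Δ 0.224).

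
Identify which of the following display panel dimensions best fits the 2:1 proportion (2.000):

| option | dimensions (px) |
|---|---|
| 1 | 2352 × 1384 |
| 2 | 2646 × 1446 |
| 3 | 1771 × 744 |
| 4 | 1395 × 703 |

Target 2:1 ≈ 2.000.
1: 1.699 (Δ0.301)  2: 1.830 (Δ0.170)  3: 2.380 (Δ0.380)  4: 1.984 (Δ0.016)

4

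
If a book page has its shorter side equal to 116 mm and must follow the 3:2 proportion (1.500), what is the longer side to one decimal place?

3:2 = 1.50000.
Longer side = 116 × 1.50000 ≈ 174.000 → 174.0 mm.

174.0 mm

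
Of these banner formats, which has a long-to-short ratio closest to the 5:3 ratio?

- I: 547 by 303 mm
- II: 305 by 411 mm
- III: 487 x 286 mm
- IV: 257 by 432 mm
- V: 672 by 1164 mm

IV

Ratios (long/short): I ≈ 1.805; II ≈ 1.348; III ≈ 1.703; IV ≈ 1.681; V ≈ 1.732.
5:3 ≈ 1.667; option IV is nearest (Δ 0.014).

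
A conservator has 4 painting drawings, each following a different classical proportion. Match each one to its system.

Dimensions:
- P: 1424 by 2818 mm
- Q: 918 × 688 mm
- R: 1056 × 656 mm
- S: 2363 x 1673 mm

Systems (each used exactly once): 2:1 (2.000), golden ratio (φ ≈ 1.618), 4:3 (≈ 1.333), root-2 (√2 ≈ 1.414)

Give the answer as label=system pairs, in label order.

P=2:1, Q=4:3, R=golden ratio, S=root-2

P = 2818/1424 ≈ 1.979 → 2:1 (2.000)
Q = 918/688 ≈ 1.334 → 4:3 (1.333)
R = 1056/656 ≈ 1.610 → golden ratio (1.618)
S = 2363/1673 ≈ 1.412 → root-2 (1.414)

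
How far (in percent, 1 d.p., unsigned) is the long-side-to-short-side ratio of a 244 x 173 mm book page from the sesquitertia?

Ratio = 244 / 173 ≈ 1.4104.
Ideal 4:3 ≈ 1.3333. |1.4104 − 1.3333| / 1.3333 ≈ 5.78% → 5.8%.

5.8%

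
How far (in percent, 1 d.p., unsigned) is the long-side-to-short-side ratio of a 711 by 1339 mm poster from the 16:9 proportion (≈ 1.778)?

Ratio = 1339 / 711 ≈ 1.8833.
Ideal 16:9 ≈ 1.7778. |1.8833 − 1.7778| / 1.7778 ≈ 5.93% → 5.9%.

5.9%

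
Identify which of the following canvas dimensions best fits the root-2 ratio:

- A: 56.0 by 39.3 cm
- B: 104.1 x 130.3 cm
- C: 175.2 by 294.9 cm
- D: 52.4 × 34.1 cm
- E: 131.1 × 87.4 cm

Target root-2 ≈ 1.414.
A: 1.425 (Δ0.011)  B: 1.252 (Δ0.162)  C: 1.683 (Δ0.269)  D: 1.537 (Δ0.123)  E: 1.500 (Δ0.086)

A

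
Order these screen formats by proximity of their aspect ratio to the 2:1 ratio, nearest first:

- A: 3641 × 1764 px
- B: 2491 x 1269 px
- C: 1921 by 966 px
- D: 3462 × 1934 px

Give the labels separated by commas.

C, B, A, D

A: 3641/1764 ≈ 2.064 → |2.064 − 2.000| = 0.064
B: 2491/1269 ≈ 1.963 → |1.963 − 2.000| = 0.037
C: 1921/966 ≈ 1.989 → |1.989 − 2.000| = 0.011
D: 3462/1934 ≈ 1.790 → |1.790 − 2.000| = 0.210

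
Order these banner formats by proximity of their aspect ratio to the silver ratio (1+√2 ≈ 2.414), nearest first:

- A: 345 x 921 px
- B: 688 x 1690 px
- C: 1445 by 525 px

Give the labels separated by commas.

Ratios: A = 921 / 345 ≈ 2.670; B = 1690 / 688 ≈ 2.456; C = 1445 / 525 ≈ 2.752.
|Δ from 2.414|: A 0.256; B 0.042; C 0.338.

B, A, C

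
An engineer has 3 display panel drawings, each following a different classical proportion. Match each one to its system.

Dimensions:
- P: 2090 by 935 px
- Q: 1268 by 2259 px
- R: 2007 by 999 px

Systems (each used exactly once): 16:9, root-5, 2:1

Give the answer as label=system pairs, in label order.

P = 2090/935 ≈ 2.235 → root-5 (2.236)
Q = 2259/1268 ≈ 1.782 → 16:9 (1.778)
R = 2007/999 ≈ 2.009 → 2:1 (2.000)

P=root-5, Q=16:9, R=2:1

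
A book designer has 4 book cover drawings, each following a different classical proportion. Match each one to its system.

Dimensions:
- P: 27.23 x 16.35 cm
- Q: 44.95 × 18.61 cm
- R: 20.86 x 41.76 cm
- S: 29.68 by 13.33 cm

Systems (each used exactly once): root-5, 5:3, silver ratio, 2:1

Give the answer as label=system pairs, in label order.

P=5:3, Q=silver ratio, R=2:1, S=root-5

Ratios: P ≈ 1.665; Q ≈ 2.415; R ≈ 2.002; S ≈ 2.227.
Targets: root-5 ≈ 2.236; 5:3 ≈ 1.667; silver ratio ≈ 2.414; 2:1 ≈ 2.000.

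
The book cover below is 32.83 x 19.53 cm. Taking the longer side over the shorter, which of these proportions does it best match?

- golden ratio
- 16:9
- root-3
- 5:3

5:3

32.83/19.53 ≈ 1.681. Nearest candidates are 5:3 (1.667, off by 0.014) and root-3 (1.732, off by 0.051).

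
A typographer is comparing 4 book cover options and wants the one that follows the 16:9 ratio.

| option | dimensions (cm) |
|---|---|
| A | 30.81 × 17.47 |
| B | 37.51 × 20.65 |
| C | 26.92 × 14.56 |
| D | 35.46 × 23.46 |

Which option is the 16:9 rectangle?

A

Target 16:9 ≈ 1.778.
A: 1.764 (Δ0.014)  B: 1.816 (Δ0.038)  C: 1.849 (Δ0.071)  D: 1.512 (Δ0.266)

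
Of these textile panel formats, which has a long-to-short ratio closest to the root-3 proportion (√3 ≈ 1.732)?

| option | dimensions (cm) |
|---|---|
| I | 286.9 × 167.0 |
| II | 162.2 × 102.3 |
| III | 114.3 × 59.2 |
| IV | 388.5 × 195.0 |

Target root-3 ≈ 1.732.
I: 1.718 (Δ0.014)  II: 1.586 (Δ0.146)  III: 1.931 (Δ0.199)  IV: 1.992 (Δ0.260)

I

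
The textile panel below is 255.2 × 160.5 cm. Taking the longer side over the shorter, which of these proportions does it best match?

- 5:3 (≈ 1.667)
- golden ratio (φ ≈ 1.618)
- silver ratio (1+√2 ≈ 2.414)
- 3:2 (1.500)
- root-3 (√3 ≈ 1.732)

golden ratio

Ratio = 255.2 / 160.5 ≈ 1.590.
Distances: 5:3 1.667 (Δ 0.077); golden ratio 1.618 (Δ 0.028); silver ratio 2.414 (Δ 0.824); 3:2 1.500 (Δ 0.090); root-3 1.732 (Δ 0.142).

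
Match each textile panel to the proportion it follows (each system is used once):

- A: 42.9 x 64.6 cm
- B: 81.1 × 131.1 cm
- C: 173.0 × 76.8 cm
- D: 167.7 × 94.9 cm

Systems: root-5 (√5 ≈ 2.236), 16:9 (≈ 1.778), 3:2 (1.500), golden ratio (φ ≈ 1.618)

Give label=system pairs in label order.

A = 64.6/42.9 ≈ 1.506 → 3:2 (1.500)
B = 131.1/81.1 ≈ 1.617 → golden ratio (1.618)
C = 173.0/76.8 ≈ 2.253 → root-5 (2.236)
D = 167.7/94.9 ≈ 1.767 → 16:9 (1.778)

A=3:2, B=golden ratio, C=root-5, D=16:9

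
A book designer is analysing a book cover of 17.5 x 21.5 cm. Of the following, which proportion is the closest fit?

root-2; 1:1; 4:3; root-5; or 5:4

5:4

21.5/17.5 ≈ 1.229. Nearest candidates are 5:4 (1.250, off by 0.021) and 4:3 (1.333, off by 0.104).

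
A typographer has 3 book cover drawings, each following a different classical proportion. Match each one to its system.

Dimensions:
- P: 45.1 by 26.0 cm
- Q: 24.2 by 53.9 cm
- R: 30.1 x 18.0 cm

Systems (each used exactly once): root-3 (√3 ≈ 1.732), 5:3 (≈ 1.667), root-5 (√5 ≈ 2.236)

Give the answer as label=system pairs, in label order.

P=root-3, Q=root-5, R=5:3

P = 45.1/26.0 ≈ 1.735 → root-3 (1.732)
Q = 53.9/24.2 ≈ 2.227 → root-5 (2.236)
R = 30.1/18.0 ≈ 1.672 → 5:3 (1.667)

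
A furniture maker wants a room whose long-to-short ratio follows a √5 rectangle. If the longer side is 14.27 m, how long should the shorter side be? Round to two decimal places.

root-5 ≈ 2.23607.
Shorter side = 14.27 ÷ 2.23607 ≈ 6.3817 → 6.38 m.

6.38 m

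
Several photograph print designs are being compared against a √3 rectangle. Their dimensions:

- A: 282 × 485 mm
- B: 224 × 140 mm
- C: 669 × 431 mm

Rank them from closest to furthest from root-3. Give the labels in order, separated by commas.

A: 485/282 ≈ 1.720 → |1.720 − 1.732| = 0.012
B: 224/140 ≈ 1.600 → |1.600 − 1.732| = 0.132
C: 669/431 ≈ 1.552 → |1.552 − 1.732| = 0.180

A, B, C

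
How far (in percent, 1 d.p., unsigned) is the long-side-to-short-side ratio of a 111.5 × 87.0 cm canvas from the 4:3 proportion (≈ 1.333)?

Ratio = 111.5 / 87.0 ≈ 1.2816.
Ideal 4:3 ≈ 1.3333. |1.2816 − 1.3333| / 1.3333 ≈ 3.88% → 3.9%.

3.9%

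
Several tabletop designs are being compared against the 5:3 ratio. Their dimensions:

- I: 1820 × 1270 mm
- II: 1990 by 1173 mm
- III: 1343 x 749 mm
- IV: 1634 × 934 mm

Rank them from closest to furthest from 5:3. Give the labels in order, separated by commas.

II, IV, III, I

Ratios: I = 1820 / 1270 ≈ 1.433; II = 1990 / 1173 ≈ 1.697; III = 1343 / 749 ≈ 1.793; IV = 1634 / 934 ≈ 1.749.
|Δ from 1.667|: I 0.234; II 0.030; III 0.126; IV 0.082.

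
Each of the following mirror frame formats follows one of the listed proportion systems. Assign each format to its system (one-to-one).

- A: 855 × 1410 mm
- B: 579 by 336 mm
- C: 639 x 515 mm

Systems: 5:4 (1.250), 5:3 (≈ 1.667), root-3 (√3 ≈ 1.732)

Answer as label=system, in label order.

A=5:3, B=root-3, C=5:4

Ratios: A ≈ 1.649; B ≈ 1.723; C ≈ 1.241.
Targets: 5:4 ≈ 1.250; 5:3 ≈ 1.667; root-3 ≈ 1.732.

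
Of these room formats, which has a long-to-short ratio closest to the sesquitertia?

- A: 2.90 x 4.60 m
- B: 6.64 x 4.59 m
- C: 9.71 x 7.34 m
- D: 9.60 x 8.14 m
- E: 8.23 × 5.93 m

Ratios (long/short): A ≈ 1.586; B ≈ 1.447; C ≈ 1.323; D ≈ 1.179; E ≈ 1.388.
4:3 ≈ 1.333; option C is nearest (Δ 0.010).

C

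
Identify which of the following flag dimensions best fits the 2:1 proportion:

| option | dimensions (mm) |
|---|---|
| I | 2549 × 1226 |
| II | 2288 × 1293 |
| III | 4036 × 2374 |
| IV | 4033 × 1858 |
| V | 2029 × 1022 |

V

Ratios (long/short): I ≈ 2.079; II ≈ 1.770; III ≈ 1.700; IV ≈ 2.171; V ≈ 1.985.
2:1 ≈ 2.000; option V is nearest (Δ 0.015).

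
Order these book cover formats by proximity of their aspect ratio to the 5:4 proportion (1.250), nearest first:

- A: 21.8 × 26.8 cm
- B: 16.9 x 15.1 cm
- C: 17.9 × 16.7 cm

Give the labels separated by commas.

A, B, C

Ratios: A = 26.8 / 21.8 ≈ 1.229; B = 16.9 / 15.1 ≈ 1.119; C = 17.9 / 16.7 ≈ 1.072.
|Δ from 1.250|: A 0.021; B 0.131; C 0.178.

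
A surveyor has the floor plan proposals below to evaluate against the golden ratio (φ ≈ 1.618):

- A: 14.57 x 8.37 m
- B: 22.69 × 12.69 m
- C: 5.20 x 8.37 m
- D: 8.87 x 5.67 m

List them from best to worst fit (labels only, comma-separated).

C, D, A, B

A: 14.57/8.37 ≈ 1.741 → |1.741 − 1.618| = 0.123
B: 22.69/12.69 ≈ 1.788 → |1.788 − 1.618| = 0.170
C: 8.37/5.20 ≈ 1.610 → |1.610 − 1.618| = 0.008
D: 8.87/5.67 ≈ 1.564 → |1.564 − 1.618| = 0.054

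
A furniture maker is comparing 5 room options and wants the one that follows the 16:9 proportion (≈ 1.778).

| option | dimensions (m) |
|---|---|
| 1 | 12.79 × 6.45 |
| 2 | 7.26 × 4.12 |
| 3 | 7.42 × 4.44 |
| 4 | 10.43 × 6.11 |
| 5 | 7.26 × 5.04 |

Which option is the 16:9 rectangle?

Ratios (long/short): 1 ≈ 1.983; 2 ≈ 1.762; 3 ≈ 1.671; 4 ≈ 1.707; 5 ≈ 1.440.
16:9 ≈ 1.778; option 2 is nearest (Δ 0.016).

2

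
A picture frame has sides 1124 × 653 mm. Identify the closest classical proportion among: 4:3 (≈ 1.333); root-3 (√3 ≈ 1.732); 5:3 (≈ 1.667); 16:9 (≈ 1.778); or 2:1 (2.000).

root-3

Ratio = 1124 / 653 ≈ 1.721.
Distances: 4:3 1.333 (Δ 0.388); root-3 1.732 (Δ 0.011); 5:3 1.667 (Δ 0.054); 16:9 1.778 (Δ 0.057); 2:1 2.000 (Δ 0.279).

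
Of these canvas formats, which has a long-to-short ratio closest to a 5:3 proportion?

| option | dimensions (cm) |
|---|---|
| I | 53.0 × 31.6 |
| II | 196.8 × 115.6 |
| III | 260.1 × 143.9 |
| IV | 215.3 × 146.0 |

I

Ratios (long/short): I ≈ 1.677; II ≈ 1.702; III ≈ 1.808; IV ≈ 1.475.
5:3 ≈ 1.667; option I is nearest (Δ 0.010).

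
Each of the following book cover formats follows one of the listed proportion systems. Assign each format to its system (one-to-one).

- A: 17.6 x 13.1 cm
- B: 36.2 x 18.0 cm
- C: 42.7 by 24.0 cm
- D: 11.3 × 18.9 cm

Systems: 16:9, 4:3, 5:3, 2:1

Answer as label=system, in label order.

A=4:3, B=2:1, C=16:9, D=5:3

Ratios: A ≈ 1.344; B ≈ 2.011; C ≈ 1.779; D ≈ 1.673.
Targets: 16:9 ≈ 1.778; 4:3 ≈ 1.333; 5:3 ≈ 1.667; 2:1 ≈ 2.000.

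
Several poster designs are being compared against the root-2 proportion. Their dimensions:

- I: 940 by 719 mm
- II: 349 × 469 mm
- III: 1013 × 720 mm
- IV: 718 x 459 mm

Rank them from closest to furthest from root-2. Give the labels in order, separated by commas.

III, II, I, IV

I: 940/719 ≈ 1.307 → |1.307 − 1.414| = 0.107
II: 469/349 ≈ 1.344 → |1.344 − 1.414| = 0.070
III: 1013/720 ≈ 1.407 → |1.407 − 1.414| = 0.007
IV: 718/459 ≈ 1.564 → |1.564 − 1.414| = 0.150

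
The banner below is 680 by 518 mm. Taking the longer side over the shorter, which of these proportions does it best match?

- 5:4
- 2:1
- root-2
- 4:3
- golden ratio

Ratio = 680 / 518 ≈ 1.313.
Distances: 5:4 1.250 (Δ 0.063); 2:1 2.000 (Δ 0.687); root-2 1.414 (Δ 0.101); 4:3 1.333 (Δ 0.020); golden ratio 1.618 (Δ 0.305).

4:3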